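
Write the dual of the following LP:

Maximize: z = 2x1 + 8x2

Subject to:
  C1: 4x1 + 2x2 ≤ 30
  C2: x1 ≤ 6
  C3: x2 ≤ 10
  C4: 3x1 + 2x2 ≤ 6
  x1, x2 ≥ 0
Minimize: z = 30y1 + 6y2 + 10y3 + 6y4

Subject to:
  C1: -4y1 - y2 - 3y4 ≤ -2
  C2: -2y1 - y3 - 2y4 ≤ -8
  y1, y2, y3, y4 ≥ 0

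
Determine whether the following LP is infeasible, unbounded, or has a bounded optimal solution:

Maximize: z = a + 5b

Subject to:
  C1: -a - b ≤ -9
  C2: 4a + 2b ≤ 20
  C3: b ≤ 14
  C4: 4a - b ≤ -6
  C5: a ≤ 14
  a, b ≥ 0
The point (0, 10) satisfies every constraint, so the LP is feasible; the constraints give a ≤ 14 and b ≤ 14, which with a, b ≥ 0 keep the feasible region inside a bounded box. A feasible, bounded LP attains a finite optimum at a vertex.

Evaluating z = a + 5b at each vertex:
  (0, 9): z = 45
  (0.6, 8.4): z = 42.6
  (0.6667, 8.667): z = 44
  (0, 10): z = 50

The LP has an optimal solution: (0, 10) with z = 50.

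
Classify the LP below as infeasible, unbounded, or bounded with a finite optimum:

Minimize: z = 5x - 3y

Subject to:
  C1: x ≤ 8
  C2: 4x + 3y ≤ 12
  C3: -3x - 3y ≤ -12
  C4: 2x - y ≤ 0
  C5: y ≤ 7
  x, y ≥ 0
The point (0, 4) satisfies every constraint, so the LP is feasible; the constraints give x ≤ 8 and y ≤ 7, which with x, y ≥ 0 keep the feasible region inside a bounded box. A feasible, bounded LP attains a finite optimum at a vertex.

Bounded optimum: z* = -12 at (0, 4).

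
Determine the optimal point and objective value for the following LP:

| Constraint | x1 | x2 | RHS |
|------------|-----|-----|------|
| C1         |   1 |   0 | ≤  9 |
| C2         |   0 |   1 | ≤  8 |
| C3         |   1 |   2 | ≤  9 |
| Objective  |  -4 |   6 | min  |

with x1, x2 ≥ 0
Each vertex is the intersection of two constraint boundaries that also satisfies all remaining constraints:
  x1 = 0 and x2 = 0 → (0, 0)
  x1 = 9 and x1 + 2x2 = 9 → (9, 0)
  x1 + 2x2 = 9 and x1 = 0 → (0, 4.5)

Evaluating z = -4x1 + 6x2 at each vertex:
  (0, 0): z = 0
  (9, 0): z = -36
  (0, 4.5): z = 27

The minimum is at (9, 0) with z = -36.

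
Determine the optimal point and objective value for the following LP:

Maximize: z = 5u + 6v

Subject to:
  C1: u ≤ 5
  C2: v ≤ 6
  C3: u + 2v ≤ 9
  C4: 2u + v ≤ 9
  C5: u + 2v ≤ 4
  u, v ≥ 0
u = 4, v = 0, z = 20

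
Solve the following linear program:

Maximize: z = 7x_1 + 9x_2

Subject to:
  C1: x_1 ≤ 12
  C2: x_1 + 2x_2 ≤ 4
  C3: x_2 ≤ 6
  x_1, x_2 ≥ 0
Each vertex is the intersection of two constraint boundaries that also satisfies all remaining constraints:
  x_1 = 0 and x_2 = 0 → (0, 0)
  x_1 + 2x_2 = 4 and x_2 = 0 → (4, 0)
  x_1 + 2x_2 = 4 and x_1 = 0 → (0, 2)

Evaluating z = 7x_1 + 9x_2 at each vertex:
  (0, 0): z = 0
  (4, 0): z = 28
  (0, 2): z = 18

The maximum is at (4, 0) with z = 28.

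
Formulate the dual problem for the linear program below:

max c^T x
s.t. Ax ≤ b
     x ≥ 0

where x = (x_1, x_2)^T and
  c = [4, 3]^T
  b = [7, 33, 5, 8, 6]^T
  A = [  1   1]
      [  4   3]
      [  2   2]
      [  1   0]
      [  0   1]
Minimize: z = 7y1 + 33y2 + 5y3 + 8y4 + 6y5

Subject to:
  C1: -y1 - 4y2 - 2y3 - y4 ≤ -4
  C2: -y1 - 3y2 - 2y3 - y5 ≤ -3
  y1, y2, y3, y4, y5 ≥ 0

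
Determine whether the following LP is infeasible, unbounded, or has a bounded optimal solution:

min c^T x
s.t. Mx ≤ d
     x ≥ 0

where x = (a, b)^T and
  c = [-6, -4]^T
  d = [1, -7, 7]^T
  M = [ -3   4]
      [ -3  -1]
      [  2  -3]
Feasible point: (2, 1) satisfies every constraint, so the LP is feasible.
Direction d = (4, 3): for each constraint row a, a·d ≤ 0 —
  (-3)(4) + (4)(3) = 0 ≤ 0
  (-3)(4) + (-1)(3) = -15 ≤ 0
  (2)(4) + (-3)(3) = -1 ≤ 0
and d ≥ 0, so (2, 1) + t·d stays feasible for every t ≥ 0. Along this ray z = -6a - 4b changes by -36 per unit t, so z → −∞.

Unbounded — the objective can decrease without bound over the feasible region.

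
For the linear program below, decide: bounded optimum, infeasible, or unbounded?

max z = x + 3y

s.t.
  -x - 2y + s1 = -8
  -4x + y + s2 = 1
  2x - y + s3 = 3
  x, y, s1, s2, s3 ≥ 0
Feasible point: (1, 4) satisfies every constraint, so the LP is feasible.
Direction d = (1, 4): for each constraint row a, a·d ≤ 0 —
  (-1)(1) + (-2)(4) = -9 ≤ 0
  (-4)(1) + (1)(4) = 0 ≤ 0
  (2)(1) + (-1)(4) = -2 ≤ 0
and d ≥ 0, so (1, 4) + t·d stays feasible for every t ≥ 0. Along this ray z = x + 3y changes by 13 per unit t, so z → +∞.

Unbounded — the objective can increase without bound over the feasible region.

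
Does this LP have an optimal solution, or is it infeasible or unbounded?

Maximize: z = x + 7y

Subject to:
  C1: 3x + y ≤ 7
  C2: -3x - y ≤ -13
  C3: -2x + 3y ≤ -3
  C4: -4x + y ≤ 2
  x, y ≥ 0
C1 requires 3x + y ≤ 7, while C2 (-3x - y ≤ -13) is equivalent to 3x + y ≥ 13. Together they would need 13 ≤ 3x + y ≤ 7, which is impossible since 13 > 7. No point satisfies all constraints.

Infeasible: no point satisfies all constraints simultaneously.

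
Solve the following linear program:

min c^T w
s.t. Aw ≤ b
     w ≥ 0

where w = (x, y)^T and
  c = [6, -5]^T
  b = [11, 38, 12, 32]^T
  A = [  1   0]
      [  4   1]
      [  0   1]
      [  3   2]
x = 0, y = 12, z = -60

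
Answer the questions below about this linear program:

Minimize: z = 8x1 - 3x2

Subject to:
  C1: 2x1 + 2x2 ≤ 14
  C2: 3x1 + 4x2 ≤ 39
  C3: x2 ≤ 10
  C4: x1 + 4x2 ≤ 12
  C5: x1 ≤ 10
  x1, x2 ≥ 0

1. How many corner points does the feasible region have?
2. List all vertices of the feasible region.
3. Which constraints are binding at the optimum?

1. 4
2. (0, 0), (7, 0), (5.333, 1.667), (0, 3)
3. C4, x1 ≥ 0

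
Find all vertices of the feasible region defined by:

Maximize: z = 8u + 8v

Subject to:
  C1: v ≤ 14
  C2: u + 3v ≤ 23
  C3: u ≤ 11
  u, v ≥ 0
Each vertex is the intersection of two constraint boundaries that also satisfies all remaining constraints:
  u = 0 and v = 0 → (0, 0)
  u = 11 and v = 0 → (11, 0)
  u + 3v = 23 and u = 11 → (11, 4)
  u + 3v = 23 and u = 0 → (0, 7.667)

Vertices: (0, 0), (11, 0), (11, 4), (0, 7.667)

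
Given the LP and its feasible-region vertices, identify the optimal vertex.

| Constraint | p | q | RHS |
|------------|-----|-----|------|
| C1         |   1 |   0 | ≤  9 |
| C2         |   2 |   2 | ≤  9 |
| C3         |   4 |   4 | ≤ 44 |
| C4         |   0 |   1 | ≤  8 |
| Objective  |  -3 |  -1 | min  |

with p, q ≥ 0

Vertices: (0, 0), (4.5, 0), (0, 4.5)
(4.5, 0) with z = -13.5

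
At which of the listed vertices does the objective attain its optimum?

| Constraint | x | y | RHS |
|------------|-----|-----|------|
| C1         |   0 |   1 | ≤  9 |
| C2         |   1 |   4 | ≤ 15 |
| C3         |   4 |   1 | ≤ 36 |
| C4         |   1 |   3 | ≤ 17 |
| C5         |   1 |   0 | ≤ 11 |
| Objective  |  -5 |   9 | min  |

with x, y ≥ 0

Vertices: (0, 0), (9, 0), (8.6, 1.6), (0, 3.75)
Evaluating z = -5x + 9y at each vertex:
  (0, 0): z = 0
  (9, 0): z = -45
  (8.6, 1.6): z = -28.6
  (0, 3.75): z = 33.75

The smallest value is z = -45, attained at (9, 0).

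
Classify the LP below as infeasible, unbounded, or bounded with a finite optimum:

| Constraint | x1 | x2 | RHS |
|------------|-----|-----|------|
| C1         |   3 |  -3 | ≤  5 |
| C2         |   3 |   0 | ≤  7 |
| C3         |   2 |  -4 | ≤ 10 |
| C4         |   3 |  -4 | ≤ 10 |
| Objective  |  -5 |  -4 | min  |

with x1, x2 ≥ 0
Feasible point: (0, 0) satisfies every constraint, so the LP is feasible.
Direction d = (0, 1): for each constraint row a, a·d ≤ 0 —
  (3)(0) + (-3)(1) = -3 ≤ 0
  (3)(0) + (0)(1) = 0 ≤ 0
  (2)(0) + (-4)(1) = -4 ≤ 0
  (3)(0) + (-4)(1) = -4 ≤ 0
and d ≥ 0, so (0, 0) + t·d stays feasible for every t ≥ 0. Along this ray z = -5x1 - 4x2 changes by -4 per unit t, so z → −∞.

Unbounded — the objective can decrease without bound over the feasible region.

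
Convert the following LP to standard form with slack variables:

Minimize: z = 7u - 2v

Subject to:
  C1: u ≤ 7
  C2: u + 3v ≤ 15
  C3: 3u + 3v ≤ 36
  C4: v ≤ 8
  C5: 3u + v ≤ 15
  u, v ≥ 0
min z = 7u - 2v

s.t.
  u + s1 = 7
  u + 3v + s2 = 15
  3u + 3v + s3 = 36
  v + s4 = 8
  3u + v + s5 = 15
  u, v, s1, s2, s3, s4, s5 ≥ 0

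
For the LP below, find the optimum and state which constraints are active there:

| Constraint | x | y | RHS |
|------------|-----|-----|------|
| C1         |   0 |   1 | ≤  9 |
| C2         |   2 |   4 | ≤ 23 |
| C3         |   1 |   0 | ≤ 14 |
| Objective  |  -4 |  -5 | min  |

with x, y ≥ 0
Optimal: x = 11.5, y = 0
Slack at optimum:
  C1: slack = 9
  C2: slack = 0 (binding)
  C3: slack = 2.5
  x ≥ 0: x = 11.5
  y ≥ 0: y = 0 (binding)
Binding constraints: C2, y ≥ 0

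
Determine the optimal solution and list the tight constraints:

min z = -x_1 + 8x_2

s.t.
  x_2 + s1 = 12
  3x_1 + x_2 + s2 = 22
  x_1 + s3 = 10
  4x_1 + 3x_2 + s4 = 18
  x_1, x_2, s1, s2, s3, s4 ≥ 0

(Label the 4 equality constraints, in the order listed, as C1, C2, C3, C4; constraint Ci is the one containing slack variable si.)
Optimal: x_1 = 4.5, x_2 = 0
Slack at optimum:
  C1: slack = 12
  C2: slack = 8.5
  C3: slack = 5.5
  C4: slack = 0 (binding)
  x_1 ≥ 0: x_1 = 4.5
  x_2 ≥ 0: x_2 = 0 (binding)
Binding constraints: C4, x_2 ≥ 0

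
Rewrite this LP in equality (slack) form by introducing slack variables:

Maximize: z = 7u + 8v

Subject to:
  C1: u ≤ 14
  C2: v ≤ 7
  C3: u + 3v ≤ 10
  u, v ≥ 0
max z = 7u + 8v

s.t.
  u + s1 = 14
  v + s2 = 7
  u + 3v + s3 = 10
  u, v, s1, s2, s3 ≥ 0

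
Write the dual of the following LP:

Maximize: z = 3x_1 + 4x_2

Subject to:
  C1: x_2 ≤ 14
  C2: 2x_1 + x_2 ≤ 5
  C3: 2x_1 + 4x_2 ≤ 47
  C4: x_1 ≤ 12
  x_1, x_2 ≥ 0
Minimize: z = 14y1 + 5y2 + 47y3 + 12y4

Subject to:
  C1: -2y2 - 2y3 - y4 ≤ -3
  C2: -y1 - y2 - 4y3 ≤ -4
  y1, y2, y3, y4 ≥ 0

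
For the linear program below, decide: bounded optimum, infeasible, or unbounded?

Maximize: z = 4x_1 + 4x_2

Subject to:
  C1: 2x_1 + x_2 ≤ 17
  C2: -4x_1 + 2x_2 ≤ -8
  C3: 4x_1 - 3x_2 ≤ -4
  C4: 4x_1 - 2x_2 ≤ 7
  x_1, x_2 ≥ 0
C4 requires 4x_1 - 2x_2 ≤ 7, while C2 (-4x_1 + 2x_2 ≤ -8) is equivalent to 4x_1 - 2x_2 ≥ 8. Together they would need 8 ≤ 4x_1 - 2x_2 ≤ 7, which is impossible since 8 > 7. No point satisfies all constraints.

Infeasible: no point satisfies all constraints simultaneously.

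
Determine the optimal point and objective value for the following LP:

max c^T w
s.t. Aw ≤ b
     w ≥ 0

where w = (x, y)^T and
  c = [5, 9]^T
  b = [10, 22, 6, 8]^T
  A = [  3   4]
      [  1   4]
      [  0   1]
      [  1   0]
x = 0, y = 2.5, z = 22.5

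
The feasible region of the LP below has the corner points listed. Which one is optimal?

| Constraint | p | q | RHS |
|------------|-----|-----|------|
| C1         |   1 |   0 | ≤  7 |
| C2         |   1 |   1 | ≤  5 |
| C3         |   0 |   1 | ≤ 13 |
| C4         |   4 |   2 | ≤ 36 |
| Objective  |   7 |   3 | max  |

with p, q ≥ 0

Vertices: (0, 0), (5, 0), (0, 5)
Evaluating z = 7p + 3q at each vertex:
  (0, 0): z = 0
  (5, 0): z = 35
  (0, 5): z = 15

The largest value is z = 35, attained at (5, 0).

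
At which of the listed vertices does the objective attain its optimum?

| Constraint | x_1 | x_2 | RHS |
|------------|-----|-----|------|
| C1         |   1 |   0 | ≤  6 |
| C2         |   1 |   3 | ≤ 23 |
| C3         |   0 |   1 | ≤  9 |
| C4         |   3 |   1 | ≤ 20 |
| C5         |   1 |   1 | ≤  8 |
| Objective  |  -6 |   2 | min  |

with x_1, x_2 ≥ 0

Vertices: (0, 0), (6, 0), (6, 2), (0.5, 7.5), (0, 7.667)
Evaluating z = -6x_1 + 2x_2 at each vertex:
  (0, 0): z = 0
  (6, 0): z = -36
  (6, 2): z = -32
  (0.5, 7.5): z = 12
  (0, 7.667): z = 15.33

The smallest value is z = -36, attained at (6, 0).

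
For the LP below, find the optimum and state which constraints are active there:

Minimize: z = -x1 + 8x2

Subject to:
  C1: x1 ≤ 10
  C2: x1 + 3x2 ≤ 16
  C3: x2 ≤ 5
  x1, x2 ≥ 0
Optimal: x1 = 10, x2 = 0
Slack at optimum:
  C1: slack = 0 (binding)
  C2: slack = 6
  C3: slack = 5
  x1 ≥ 0: x1 = 10
  x2 ≥ 0: x2 = 0 (binding)
Binding constraints: C1, x2 ≥ 0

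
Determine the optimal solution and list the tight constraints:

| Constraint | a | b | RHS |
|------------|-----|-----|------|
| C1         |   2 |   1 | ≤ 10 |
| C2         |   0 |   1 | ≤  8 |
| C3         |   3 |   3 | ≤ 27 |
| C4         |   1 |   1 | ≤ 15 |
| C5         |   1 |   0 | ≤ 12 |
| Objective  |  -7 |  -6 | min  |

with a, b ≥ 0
Optimal: a = 1, b = 8
Binding: C1, C2, C3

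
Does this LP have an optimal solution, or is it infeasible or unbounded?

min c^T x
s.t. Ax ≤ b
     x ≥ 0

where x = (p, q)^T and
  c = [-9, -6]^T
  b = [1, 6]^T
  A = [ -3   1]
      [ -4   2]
Feasible point: (0, 0) satisfies every constraint, so the LP is feasible.
Direction d = (1, 0): for each constraint row a, a·d ≤ 0 —
  (-3)(1) + (1)(0) = -3 ≤ 0
  (-4)(1) + (2)(0) = -4 ≤ 0
and d ≥ 0, so (0, 0) + t·d stays feasible for every t ≥ 0. Along this ray z = -9p - 6q changes by -9 per unit t, so z → −∞.

The LP is unbounded; z can be made arbitrarily small.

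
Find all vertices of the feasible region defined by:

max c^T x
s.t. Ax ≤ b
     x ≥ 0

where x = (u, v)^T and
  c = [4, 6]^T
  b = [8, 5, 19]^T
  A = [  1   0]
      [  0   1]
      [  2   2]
Each vertex is the intersection of two constraint boundaries that also satisfies all remaining constraints:
  u = 0 and v = 0 → (0, 0)
  u = 8 and v = 0 → (8, 0)
  u = 8 and 2u + 2v = 19 → (8, 1.5)
  v = 5 and 2u + 2v = 19 → (4.5, 5)
  v = 5 and u = 0 → (0, 5)

Vertices: (0, 0), (8, 0), (8, 1.5), (4.5, 5), (0, 5)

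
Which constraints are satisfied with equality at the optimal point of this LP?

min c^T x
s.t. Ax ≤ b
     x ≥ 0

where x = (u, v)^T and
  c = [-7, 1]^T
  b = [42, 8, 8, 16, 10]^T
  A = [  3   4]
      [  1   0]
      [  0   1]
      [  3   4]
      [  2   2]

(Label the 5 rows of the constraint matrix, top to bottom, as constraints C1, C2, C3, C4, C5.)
Optimal: u = 5, v = 0
Slack at optimum:
  C1: slack = 27
  C2: slack = 3
  C3: slack = 8
  C4: slack = 1
  C5: slack = 0 (binding)
  u ≥ 0: u = 5
  v ≥ 0: v = 0 (binding)
Binding constraints: C5, v ≥ 0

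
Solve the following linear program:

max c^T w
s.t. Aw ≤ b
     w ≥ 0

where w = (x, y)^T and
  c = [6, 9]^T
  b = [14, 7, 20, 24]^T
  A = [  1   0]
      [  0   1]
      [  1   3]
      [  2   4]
Each vertex is the intersection of two constraint boundaries that also satisfies all remaining constraints:
  x = 0 and y = 0 → (0, 0)
  2x + 4y = 24 and y = 0 → (12, 0)
  2x + 4y = 24 and x = 0 → (0, 6)

Evaluating z = 6x + 9y at each vertex:
  (0, 0): z = 0
  (12, 0): z = 72
  (0, 6): z = 54

The maximum is at (12, 0) with z = 72.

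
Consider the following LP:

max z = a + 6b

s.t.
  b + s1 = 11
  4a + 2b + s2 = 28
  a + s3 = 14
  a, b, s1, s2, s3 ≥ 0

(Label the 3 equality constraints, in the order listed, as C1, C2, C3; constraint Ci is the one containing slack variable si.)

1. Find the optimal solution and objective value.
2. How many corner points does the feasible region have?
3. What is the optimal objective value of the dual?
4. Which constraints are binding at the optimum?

1. a = 1.5, b = 11, z = 67.5
2. 4
3. 67.5 (by strong duality, equal to the primal optimum)
4. C1, C2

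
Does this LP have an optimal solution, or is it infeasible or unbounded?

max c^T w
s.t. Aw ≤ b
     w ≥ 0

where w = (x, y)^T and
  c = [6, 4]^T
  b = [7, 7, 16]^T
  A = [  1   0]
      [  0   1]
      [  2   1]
The point (4.5, 7) satisfies every constraint, so the LP is feasible; the constraints give x ≤ 7 and y ≤ 7, which with x, y ≥ 0 keep the feasible region inside a bounded box. A feasible, bounded LP attains a finite optimum at a vertex.

Evaluating z = 6x + 4y at each vertex:
  (0, 0): z = 0
  (7, 0): z = 42
  (7, 2): z = 50
  (4.5, 7): z = 55
  (0, 7): z = 28

Bounded optimum: z* = 55 at (4.5, 7).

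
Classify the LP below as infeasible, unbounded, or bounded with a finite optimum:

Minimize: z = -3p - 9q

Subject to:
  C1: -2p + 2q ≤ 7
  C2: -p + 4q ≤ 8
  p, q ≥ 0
Feasible point: (0, 0) satisfies every constraint, so the LP is feasible.
Direction d = (1, 0): for each constraint row a, a·d ≤ 0 —
  (-2)(1) + (2)(0) = -2 ≤ 0
  (-1)(1) + (4)(0) = -1 ≤ 0
and d ≥ 0, so (0, 0) + t·d stays feasible for every t ≥ 0. Along this ray z = -3p - 9q changes by -3 per unit t, so z → −∞.

The LP is unbounded; z can be made arbitrarily small.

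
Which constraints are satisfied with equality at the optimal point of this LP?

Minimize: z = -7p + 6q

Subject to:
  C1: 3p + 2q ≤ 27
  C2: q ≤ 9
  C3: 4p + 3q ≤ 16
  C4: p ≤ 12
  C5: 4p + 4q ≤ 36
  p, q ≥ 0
Optimal: p = 4, q = 0
Binding: C3, q ≥ 0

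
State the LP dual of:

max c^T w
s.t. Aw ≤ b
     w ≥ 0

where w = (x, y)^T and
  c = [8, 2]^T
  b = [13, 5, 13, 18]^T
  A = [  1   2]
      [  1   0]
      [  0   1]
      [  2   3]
Minimize: z = 13y1 + 5y2 + 13y3 + 18y4

Subject to:
  C1: -y1 - y2 - 2y4 ≤ -8
  C2: -2y1 - y3 - 3y4 ≤ -2
  y1, y2, y3, y4 ≥ 0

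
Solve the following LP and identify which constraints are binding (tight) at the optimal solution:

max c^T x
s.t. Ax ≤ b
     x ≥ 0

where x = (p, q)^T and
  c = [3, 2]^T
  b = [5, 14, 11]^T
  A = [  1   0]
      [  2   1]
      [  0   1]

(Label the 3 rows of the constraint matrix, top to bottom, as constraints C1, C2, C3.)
Optimal: p = 1.5, q = 11
Slack at optimum:
  C1: slack = 3.5
  C2: slack = 0 (binding)
  C3: slack = 0 (binding)
  p ≥ 0: p = 1.5
  q ≥ 0: q = 11
Binding constraints: C2, C3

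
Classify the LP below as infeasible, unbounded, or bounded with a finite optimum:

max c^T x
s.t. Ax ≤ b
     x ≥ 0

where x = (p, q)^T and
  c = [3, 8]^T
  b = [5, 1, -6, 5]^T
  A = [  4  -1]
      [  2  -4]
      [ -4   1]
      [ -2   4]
One constraint requires 4p - q ≤ 5, while the constraint -4p + q ≤ -6 is equivalent to 4p - q ≥ 6. Together they would need 6 ≤ 4p - q ≤ 5, which is impossible since 6 > 5. No point satisfies all constraints.

Infeasible — the constraint set is empty.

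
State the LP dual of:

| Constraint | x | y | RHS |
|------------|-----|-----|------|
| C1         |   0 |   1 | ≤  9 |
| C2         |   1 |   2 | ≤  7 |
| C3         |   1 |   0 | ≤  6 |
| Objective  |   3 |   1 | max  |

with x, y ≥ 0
Minimize: z = 9y1 + 7y2 + 6y3

Subject to:
  C1: -y2 - y3 ≤ -3
  C2: -y1 - 2y2 ≤ -1
  y1, y2, y3 ≥ 0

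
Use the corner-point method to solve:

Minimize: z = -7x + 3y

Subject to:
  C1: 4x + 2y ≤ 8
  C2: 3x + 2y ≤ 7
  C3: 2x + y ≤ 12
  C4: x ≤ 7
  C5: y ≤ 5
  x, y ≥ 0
x = 2, y = 0, z = -14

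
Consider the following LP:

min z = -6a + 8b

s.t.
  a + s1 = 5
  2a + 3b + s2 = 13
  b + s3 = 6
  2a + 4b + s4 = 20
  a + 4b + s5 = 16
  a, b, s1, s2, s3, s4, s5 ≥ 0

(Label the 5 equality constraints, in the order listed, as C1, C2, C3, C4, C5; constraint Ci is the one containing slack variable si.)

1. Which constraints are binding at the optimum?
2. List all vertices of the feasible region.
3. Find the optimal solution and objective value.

1. C1, b ≥ 0
2. (0, 0), (5, 0), (5, 1), (0.8, 3.8), (0, 4)
3. a = 5, b = 0, z = -30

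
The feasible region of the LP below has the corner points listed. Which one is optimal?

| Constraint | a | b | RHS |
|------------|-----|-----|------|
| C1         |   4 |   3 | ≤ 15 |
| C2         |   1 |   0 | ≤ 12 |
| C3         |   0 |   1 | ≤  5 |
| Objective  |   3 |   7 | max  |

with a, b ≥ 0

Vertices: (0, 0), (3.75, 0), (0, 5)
(0, 5) with z = 35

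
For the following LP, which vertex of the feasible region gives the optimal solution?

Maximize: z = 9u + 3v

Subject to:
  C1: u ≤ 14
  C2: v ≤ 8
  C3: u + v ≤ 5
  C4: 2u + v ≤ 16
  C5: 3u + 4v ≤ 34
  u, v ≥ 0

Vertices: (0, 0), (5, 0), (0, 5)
Evaluating z = 9u + 3v at each vertex:
  (0, 0): z = 0
  (5, 0): z = 45
  (0, 5): z = 15

The largest value is z = 45, attained at (5, 0).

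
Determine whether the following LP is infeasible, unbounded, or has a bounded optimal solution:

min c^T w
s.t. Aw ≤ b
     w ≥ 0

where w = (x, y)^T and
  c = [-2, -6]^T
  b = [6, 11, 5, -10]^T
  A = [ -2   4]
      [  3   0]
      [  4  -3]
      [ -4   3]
One constraint requires 4x - 3y ≤ 5, while the constraint -4x + 3y ≤ -10 is equivalent to 4x - 3y ≥ 10. Together they would need 10 ≤ 4x - 3y ≤ 5, which is impossible since 10 > 5. No point satisfies all constraints.

Infeasible — the constraint set is empty.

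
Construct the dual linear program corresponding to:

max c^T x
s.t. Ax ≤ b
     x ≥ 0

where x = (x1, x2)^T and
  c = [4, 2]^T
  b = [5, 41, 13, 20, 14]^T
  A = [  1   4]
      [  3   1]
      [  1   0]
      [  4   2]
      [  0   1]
Minimize: z = 5y1 + 41y2 + 13y3 + 20y4 + 14y5

Subject to:
  C1: -y1 - 3y2 - y3 - 4y4 ≤ -4
  C2: -4y1 - y2 - 2y4 - y5 ≤ -2
  y1, y2, y3, y4, y5 ≥ 0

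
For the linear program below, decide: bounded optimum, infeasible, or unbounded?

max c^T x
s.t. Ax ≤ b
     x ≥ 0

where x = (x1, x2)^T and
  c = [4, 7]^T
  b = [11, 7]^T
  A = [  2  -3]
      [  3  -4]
Feasible point: (0, 0) satisfies every constraint, so the LP is feasible.
Direction d = (0, 1): for each constraint row a, a·d ≤ 0 —
  (2)(0) + (-3)(1) = -3 ≤ 0
  (3)(0) + (-4)(1) = -4 ≤ 0
and d ≥ 0, so (0, 0) + t·d stays feasible for every t ≥ 0. Along this ray z = 4x1 + 7x2 changes by 7 per unit t, so z → +∞.

Unbounded: there is a feasible ray along which z → +∞.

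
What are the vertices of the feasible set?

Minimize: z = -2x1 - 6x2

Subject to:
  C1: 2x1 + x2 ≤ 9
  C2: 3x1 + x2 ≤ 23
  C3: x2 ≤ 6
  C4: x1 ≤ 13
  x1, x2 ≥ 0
Each vertex is the intersection of two constraint boundaries that also satisfies all remaining constraints:
  x1 = 0 and x2 = 0 → (0, 0)
  2x1 + x2 = 9 and x2 = 0 → (4.5, 0)
  2x1 + x2 = 9 and x2 = 6 → (1.5, 6)
  x2 = 6 and x1 = 0 → (0, 6)

Vertices: (0, 0), (4.5, 0), (1.5, 6), (0, 6)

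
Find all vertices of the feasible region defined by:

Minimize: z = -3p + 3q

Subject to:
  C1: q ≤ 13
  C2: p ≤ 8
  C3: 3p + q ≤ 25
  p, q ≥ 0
Each vertex is the intersection of two constraint boundaries that also satisfies all remaining constraints:
  p = 0 and q = 0 → (0, 0)
  p = 8 and q = 0 → (8, 0)
  p = 8 and 3p + q = 25 → (8, 1)
  q = 13 and 3p + q = 25 → (4, 13)
  q = 13 and p = 0 → (0, 13)

Vertices: (0, 0), (8, 0), (8, 1), (4, 13), (0, 13)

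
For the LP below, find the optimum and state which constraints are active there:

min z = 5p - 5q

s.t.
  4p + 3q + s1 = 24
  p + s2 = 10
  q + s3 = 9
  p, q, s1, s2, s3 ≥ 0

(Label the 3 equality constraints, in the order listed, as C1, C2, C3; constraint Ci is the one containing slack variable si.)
Optimal: p = 0, q = 8
Slack at optimum:
  C1: slack = 0 (binding)
  C2: slack = 10
  C3: slack = 1
  p ≥ 0: p = 0 (binding)
  q ≥ 0: q = 8
Binding constraints: C1, p ≥ 0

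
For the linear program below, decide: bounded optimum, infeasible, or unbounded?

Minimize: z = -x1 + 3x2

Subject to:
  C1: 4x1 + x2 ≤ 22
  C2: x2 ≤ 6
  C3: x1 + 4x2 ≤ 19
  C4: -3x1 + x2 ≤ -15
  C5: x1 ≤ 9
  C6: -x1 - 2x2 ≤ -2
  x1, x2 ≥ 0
The point (5.5, 0) satisfies every constraint, so the LP is feasible; the constraints give x1 ≤ 9 and x2 ≤ 6, which with x1, x2 ≥ 0 keep the feasible region inside a bounded box. A feasible, bounded LP attains a finite optimum at a vertex.

Evaluating z = -x1 + 3x2 at each vertex:
  (5, 0): z = -5
  (5.5, 0): z = -5.5
  (5.286, 0.8571): z = -2.714

The LP has an optimal solution: (5.5, 0) with z = -5.5.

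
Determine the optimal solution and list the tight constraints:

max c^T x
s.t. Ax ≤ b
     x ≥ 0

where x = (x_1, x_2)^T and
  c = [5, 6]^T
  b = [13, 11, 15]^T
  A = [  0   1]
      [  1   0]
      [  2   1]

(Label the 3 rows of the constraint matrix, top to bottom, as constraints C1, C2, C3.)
Optimal: x_1 = 1, x_2 = 13
Binding: C1, C3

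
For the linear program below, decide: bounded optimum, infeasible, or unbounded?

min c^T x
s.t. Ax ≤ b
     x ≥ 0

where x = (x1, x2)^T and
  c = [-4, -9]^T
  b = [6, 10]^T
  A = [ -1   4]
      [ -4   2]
Feasible point: (0, 0) satisfies every constraint, so the LP is feasible.
Direction d = (1, 0): for each constraint row a, a·d ≤ 0 —
  (-1)(1) + (4)(0) = -1 ≤ 0
  (-4)(1) + (2)(0) = -4 ≤ 0
and d ≥ 0, so (0, 0) + t·d stays feasible for every t ≥ 0. Along this ray z = -4x1 - 9x2 changes by -4 per unit t, so z → −∞.

The LP is unbounded; z can be made arbitrarily small.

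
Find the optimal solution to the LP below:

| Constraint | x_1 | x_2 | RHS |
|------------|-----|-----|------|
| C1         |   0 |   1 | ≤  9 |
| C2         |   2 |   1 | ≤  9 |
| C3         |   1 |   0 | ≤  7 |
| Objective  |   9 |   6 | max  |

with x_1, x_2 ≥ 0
Each vertex is the intersection of two constraint boundaries that also satisfies all remaining constraints:
  x_1 = 0 and x_2 = 0 → (0, 0)
  2x_1 + x_2 = 9 and x_2 = 0 → (4.5, 0)
  x_2 = 9 and 2x_1 + x_2 = 9 → (0, 9)

Evaluating z = 9x_1 + 6x_2 at each vertex:
  (0, 0): z = 0
  (4.5, 0): z = 40.5
  (0, 9): z = 54

The maximum is at (0, 9) with z = 54.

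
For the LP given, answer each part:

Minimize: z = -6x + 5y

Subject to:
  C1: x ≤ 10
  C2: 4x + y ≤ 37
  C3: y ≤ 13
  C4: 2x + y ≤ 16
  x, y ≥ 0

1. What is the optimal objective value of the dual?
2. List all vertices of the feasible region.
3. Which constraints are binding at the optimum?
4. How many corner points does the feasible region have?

1. -48 (by strong duality, equal to the primal optimum)
2. (0, 0), (8, 0), (1.5, 13), (0, 13)
3. C4, y ≥ 0
4. 4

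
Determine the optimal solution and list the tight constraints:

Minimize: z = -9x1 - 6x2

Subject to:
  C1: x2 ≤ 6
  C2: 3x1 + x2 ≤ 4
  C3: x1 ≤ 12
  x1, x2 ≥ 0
Optimal: x1 = 0, x2 = 4
Slack at optimum:
  C1: slack = 2
  C2: slack = 0 (binding)
  C3: slack = 12
  x1 ≥ 0: x1 = 0 (binding)
  x2 ≥ 0: x2 = 4
Binding constraints: C2, x1 ≥ 0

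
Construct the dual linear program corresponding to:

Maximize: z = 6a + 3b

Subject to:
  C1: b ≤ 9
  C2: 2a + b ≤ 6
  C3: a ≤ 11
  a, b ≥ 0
Minimize: z = 9y1 + 6y2 + 11y3

Subject to:
  C1: -2y2 - y3 ≤ -6
  C2: -y1 - y2 ≤ -3
  y1, y2, y3 ≥ 0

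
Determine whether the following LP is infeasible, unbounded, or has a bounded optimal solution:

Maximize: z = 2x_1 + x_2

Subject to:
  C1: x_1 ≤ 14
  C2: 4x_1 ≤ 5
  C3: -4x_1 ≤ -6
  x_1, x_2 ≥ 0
C2 requires 4x_1 ≤ 5, while C3 (-4x_1 ≤ -6) is equivalent to 4x_1 ≥ 6. Together they would need 6 ≤ 4x_1 ≤ 5, which is impossible since 6 > 5. No point satisfies all constraints.

Infeasible: no point satisfies all constraints simultaneously.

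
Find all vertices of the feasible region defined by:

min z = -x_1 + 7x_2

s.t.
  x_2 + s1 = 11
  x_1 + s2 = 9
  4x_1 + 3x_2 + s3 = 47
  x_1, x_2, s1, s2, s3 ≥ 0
Each vertex is the intersection of two constraint boundaries that also satisfies all remaining constraints:
  x_1 = 0 and x_2 = 0 → (0, 0)
  x_1 = 9 and x_2 = 0 → (9, 0)
  x_1 = 9 and 4x_1 + 3x_2 = 47 → (9, 3.667)
  x_2 = 11 and 4x_1 + 3x_2 = 47 → (3.5, 11)
  x_2 = 11 and x_1 = 0 → (0, 11)

Vertices: (0, 0), (9, 0), (9, 3.667), (3.5, 11), (0, 11)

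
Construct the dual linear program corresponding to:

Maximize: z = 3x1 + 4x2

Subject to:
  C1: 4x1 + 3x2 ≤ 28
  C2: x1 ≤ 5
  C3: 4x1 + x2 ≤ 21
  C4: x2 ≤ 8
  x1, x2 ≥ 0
Minimize: z = 28y1 + 5y2 + 21y3 + 8y4

Subject to:
  C1: -4y1 - y2 - 4y3 ≤ -3
  C2: -3y1 - y3 - y4 ≤ -4
  y1, y2, y3, y4 ≥ 0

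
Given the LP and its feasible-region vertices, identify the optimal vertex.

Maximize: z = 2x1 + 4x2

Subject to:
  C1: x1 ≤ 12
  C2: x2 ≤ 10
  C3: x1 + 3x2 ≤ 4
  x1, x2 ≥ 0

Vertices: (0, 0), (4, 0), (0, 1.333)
Evaluating z = 2x1 + 4x2 at each vertex:
  (0, 0): z = 0
  (4, 0): z = 8
  (0, 1.333): z = 5.333

The largest value is z = 8, attained at (4, 0).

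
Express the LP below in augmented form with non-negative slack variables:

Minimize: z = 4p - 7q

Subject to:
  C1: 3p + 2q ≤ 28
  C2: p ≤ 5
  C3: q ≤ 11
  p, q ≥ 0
min z = 4p - 7q

s.t.
  3p + 2q + s1 = 28
  p + s2 = 5
  q + s3 = 11
  p, q, s1, s2, s3 ≥ 0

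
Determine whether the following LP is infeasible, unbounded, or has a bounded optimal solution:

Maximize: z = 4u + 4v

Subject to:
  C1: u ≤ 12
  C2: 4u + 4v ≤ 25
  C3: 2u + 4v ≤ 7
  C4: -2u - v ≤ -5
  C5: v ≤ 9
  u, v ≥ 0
The point (3.5, 0) satisfies every constraint, so the LP is feasible; the constraints give u ≤ 12 and v ≤ 9, which with u, v ≥ 0 keep the feasible region inside a bounded box. A feasible, bounded LP attains a finite optimum at a vertex.

Evaluating z = 4u + 4v at each vertex:
  (2.5, 0): z = 10
  (3.5, 0): z = 14
  (2.167, 0.6667): z = 11.33

Bounded optimum: z* = 14 at (3.5, 0).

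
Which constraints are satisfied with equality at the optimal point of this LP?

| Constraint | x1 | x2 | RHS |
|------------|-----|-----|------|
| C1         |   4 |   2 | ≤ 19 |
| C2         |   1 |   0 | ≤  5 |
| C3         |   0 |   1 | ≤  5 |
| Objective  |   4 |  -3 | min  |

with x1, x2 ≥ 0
Optimal: x1 = 0, x2 = 5
Slack at optimum:
  C1: slack = 9
  C2: slack = 5
  C3: slack = 0 (binding)
  x1 ≥ 0: x1 = 0 (binding)
  x2 ≥ 0: x2 = 5
Binding constraints: C3, x1 ≥ 0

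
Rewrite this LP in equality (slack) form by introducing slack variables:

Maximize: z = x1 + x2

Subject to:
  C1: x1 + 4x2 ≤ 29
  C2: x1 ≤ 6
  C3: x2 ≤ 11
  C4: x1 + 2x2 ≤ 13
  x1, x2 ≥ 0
max z = x1 + x2

s.t.
  x1 + 4x2 + s1 = 29
  x1 + s2 = 6
  x2 + s3 = 11
  x1 + 2x2 + s4 = 13
  x1, x2, s1, s2, s3, s4 ≥ 0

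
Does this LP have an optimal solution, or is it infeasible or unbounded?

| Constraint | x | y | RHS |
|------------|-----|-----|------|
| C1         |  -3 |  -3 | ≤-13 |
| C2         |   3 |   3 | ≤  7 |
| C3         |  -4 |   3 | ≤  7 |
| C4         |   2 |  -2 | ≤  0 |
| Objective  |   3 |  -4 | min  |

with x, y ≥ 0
C2 requires 3x + 3y ≤ 7, while C1 (-3x - 3y ≤ -13) is equivalent to 3x + 3y ≥ 13. Together they would need 13 ≤ 3x + 3y ≤ 7, which is impossible since 13 > 7. No point satisfies all constraints.

The feasible region is empty; the LP is infeasible.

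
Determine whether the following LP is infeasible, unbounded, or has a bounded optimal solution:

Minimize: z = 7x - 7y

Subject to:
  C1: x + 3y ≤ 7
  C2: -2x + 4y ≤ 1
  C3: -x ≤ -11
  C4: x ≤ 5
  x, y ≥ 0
C4 requires x ≤ 5, while C3 (-x ≤ -11) is equivalent to x ≥ 11. Together they would need 11 ≤ x ≤ 5, which is impossible since 11 > 5. No point satisfies all constraints.

Infeasible — the constraint set is empty.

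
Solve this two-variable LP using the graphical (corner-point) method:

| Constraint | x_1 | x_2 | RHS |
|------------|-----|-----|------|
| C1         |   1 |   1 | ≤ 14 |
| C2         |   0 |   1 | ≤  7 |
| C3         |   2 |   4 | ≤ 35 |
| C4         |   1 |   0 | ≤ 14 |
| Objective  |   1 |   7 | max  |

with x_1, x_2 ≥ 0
Each vertex is the intersection of two constraint boundaries that also satisfies all remaining constraints:
  x_1 = 0 and x_2 = 0 → (0, 0)
  x_1 + x_2 = 14 and x_1 = 14 → (14, 0)
  x_1 + x_2 = 14 and 2x_1 + 4x_2 = 35 → (10.5, 3.5)
  x_2 = 7 and 2x_1 + 4x_2 = 35 → (3.5, 7)
  x_2 = 7 and x_1 = 0 → (0, 7)

Evaluating z = x_1 + 7x_2 at each vertex:
  (0, 0): z = 0
  (14, 0): z = 14
  (10.5, 3.5): z = 35
  (3.5, 7): z = 52.5
  (0, 7): z = 49

The maximum is at (3.5, 7) with z = 52.5.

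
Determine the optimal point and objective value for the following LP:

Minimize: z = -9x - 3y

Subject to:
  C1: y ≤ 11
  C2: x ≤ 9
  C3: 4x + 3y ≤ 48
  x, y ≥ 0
Each vertex is the intersection of two constraint boundaries that also satisfies all remaining constraints:
  x = 0 and y = 0 → (0, 0)
  x = 9 and y = 0 → (9, 0)
  x = 9 and 4x + 3y = 48 → (9, 4)
  y = 11 and 4x + 3y = 48 → (3.75, 11)
  y = 11 and x = 0 → (0, 11)

Evaluating z = -9x - 3y at each vertex:
  (0, 0): z = 0
  (9, 0): z = -81
  (9, 4): z = -93
  (3.75, 11): z = -66.75
  (0, 11): z = -33

The minimum is at (9, 4) with z = -93.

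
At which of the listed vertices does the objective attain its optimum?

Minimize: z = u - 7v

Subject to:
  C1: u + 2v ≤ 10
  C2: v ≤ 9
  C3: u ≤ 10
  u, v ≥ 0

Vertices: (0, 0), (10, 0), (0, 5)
Evaluating z = u - 7v at each vertex:
  (0, 0): z = 0
  (10, 0): z = 10
  (0, 5): z = -35

The smallest value is z = -35, attained at (0, 5).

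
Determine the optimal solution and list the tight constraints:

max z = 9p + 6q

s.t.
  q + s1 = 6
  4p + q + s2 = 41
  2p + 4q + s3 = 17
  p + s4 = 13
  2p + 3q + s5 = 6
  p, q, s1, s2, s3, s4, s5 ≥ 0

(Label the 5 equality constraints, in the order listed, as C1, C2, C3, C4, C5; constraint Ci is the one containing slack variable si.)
Optimal: p = 3, q = 0
Slack at optimum:
  C1: slack = 6
  C2: slack = 29
  C3: slack = 11
  C4: slack = 10
  C5: slack = 0 (binding)
  p ≥ 0: p = 3
  q ≥ 0: q = 0 (binding)
Binding constraints: C5, q ≥ 0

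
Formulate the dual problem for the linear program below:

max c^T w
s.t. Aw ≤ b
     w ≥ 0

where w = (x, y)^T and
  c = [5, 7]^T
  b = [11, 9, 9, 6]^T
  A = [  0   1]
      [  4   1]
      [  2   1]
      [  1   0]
Minimize: z = 11y1 + 9y2 + 9y3 + 6y4

Subject to:
  C1: -4y2 - 2y3 - y4 ≤ -5
  C2: -y1 - y2 - y3 ≤ -7
  y1, y2, y3, y4 ≥ 0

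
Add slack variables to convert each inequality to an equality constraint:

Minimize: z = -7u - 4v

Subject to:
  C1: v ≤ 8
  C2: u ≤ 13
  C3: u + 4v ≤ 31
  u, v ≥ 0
min z = -7u - 4v

s.t.
  v + s1 = 8
  u + s2 = 13
  u + 4v + s3 = 31
  u, v, s1, s2, s3 ≥ 0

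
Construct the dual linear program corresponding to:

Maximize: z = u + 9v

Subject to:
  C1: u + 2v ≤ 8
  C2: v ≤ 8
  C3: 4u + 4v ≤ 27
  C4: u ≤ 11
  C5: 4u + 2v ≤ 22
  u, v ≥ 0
Minimize: z = 8y1 + 8y2 + 27y3 + 11y4 + 22y5

Subject to:
  C1: -y1 - 4y3 - y4 - 4y5 ≤ -1
  C2: -2y1 - y2 - 4y3 - 2y5 ≤ -9
  y1, y2, y3, y4, y5 ≥ 0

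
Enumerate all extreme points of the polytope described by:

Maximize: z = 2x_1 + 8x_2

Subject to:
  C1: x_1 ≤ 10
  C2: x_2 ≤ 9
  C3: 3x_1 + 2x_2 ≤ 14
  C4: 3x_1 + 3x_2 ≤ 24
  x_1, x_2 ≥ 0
Each vertex is the intersection of two constraint boundaries that also satisfies all remaining constraints:
  x_1 = 0 and x_2 = 0 → (0, 0)
  3x_1 + 2x_2 = 14 and x_2 = 0 → (4.667, 0)
  3x_1 + 2x_2 = 14 and x_1 = 0 → (0, 7)

Vertices: (0, 0), (4.667, 0), (0, 7)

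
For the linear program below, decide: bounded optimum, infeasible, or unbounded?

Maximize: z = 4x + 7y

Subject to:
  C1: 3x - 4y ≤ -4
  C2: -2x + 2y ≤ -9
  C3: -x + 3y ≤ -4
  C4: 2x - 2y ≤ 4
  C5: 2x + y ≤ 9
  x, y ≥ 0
C4 requires 2x - 2y ≤ 4, while C2 (-2x + 2y ≤ -9) is equivalent to 2x - 2y ≥ 9. Together they would need 9 ≤ 2x - 2y ≤ 4, which is impossible since 9 > 4. No point satisfies all constraints.

The feasible region is empty; the LP is infeasible.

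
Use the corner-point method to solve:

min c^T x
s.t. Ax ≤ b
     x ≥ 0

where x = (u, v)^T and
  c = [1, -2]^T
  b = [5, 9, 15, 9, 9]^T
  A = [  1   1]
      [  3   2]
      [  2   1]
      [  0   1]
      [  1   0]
Each vertex is the intersection of two constraint boundaries that also satisfies all remaining constraints:
  u = 0 and v = 0 → (0, 0)
  3u + 2v = 9 and v = 0 → (3, 0)
  3u + 2v = 9 and u = 0 → (0, 4.5)

Evaluating z = u - 2v at each vertex:
  (0, 0): z = 0
  (3, 0): z = 3
  (0, 4.5): z = -9

The minimum is at (0, 4.5) with z = -9.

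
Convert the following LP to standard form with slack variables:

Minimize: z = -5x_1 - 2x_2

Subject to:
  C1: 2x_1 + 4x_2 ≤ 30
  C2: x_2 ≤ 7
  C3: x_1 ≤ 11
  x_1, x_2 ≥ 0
min z = -5x_1 - 2x_2

s.t.
  2x_1 + 4x_2 + s1 = 30
  x_2 + s2 = 7
  x_1 + s3 = 11
  x_1, x_2, s1, s2, s3 ≥ 0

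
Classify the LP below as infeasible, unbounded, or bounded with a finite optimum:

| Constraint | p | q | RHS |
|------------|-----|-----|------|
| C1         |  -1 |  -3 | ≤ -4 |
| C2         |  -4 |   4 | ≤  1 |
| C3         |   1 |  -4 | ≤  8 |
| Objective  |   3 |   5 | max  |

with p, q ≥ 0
Feasible point: (1, 1) satisfies every constraint, so the LP is feasible.
Direction d = (1, 1): for each constraint row a, a·d ≤ 0 —
  (-1)(1) + (-3)(1) = -4 ≤ 0
  (-4)(1) + (4)(1) = 0 ≤ 0
  (1)(1) + (-4)(1) = -3 ≤ 0
and d ≥ 0, so (1, 1) + t·d stays feasible for every t ≥ 0. Along this ray z = 3p + 5q changes by 8 per unit t, so z → +∞.

Unbounded — the objective can increase without bound over the feasible region.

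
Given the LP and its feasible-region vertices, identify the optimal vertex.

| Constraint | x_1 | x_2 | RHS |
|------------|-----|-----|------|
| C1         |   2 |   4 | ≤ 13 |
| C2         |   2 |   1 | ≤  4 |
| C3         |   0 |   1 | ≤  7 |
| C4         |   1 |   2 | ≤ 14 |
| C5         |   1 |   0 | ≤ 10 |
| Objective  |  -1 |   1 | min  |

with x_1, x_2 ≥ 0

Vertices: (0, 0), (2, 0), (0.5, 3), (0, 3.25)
(2, 0) with z = -2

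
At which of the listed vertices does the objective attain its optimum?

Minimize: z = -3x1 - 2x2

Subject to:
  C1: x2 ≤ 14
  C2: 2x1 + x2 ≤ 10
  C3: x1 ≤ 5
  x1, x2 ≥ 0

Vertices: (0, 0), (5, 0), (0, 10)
Evaluating z = -3x1 - 2x2 at each vertex:
  (0, 0): z = 0
  (5, 0): z = -15
  (0, 10): z = -20

The smallest value is z = -20, attained at (0, 10).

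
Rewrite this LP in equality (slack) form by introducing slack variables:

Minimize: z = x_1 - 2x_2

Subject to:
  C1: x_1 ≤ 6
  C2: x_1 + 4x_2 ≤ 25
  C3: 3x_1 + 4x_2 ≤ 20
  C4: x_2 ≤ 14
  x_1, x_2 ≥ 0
min z = x_1 - 2x_2

s.t.
  x_1 + s1 = 6
  x_1 + 4x_2 + s2 = 25
  3x_1 + 4x_2 + s3 = 20
  x_2 + s4 = 14
  x_1, x_2, s1, s2, s3, s4 ≥ 0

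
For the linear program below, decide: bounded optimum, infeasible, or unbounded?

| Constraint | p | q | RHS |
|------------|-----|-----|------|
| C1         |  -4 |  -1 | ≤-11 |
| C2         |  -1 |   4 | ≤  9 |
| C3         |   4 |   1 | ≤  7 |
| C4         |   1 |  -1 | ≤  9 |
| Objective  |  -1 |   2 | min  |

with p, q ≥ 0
C3 requires 4p + q ≤ 7, while C1 (-4p - q ≤ -11) is equivalent to 4p + q ≥ 11. Together they would need 11 ≤ 4p + q ≤ 7, which is impossible since 11 > 7. No point satisfies all constraints.

The feasible region is empty; the LP is infeasible.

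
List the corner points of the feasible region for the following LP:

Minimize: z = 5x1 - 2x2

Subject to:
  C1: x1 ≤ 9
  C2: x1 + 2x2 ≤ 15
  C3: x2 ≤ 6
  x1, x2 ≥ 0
Each vertex is the intersection of two constraint boundaries that also satisfies all remaining constraints:
  x1 = 0 and x2 = 0 → (0, 0)
  x1 = 9 and x2 = 0 → (9, 0)
  x1 = 9 and x1 + 2x2 = 15 → (9, 3)
  x1 + 2x2 = 15 and x2 = 6 → (3, 6)
  x2 = 6 and x1 = 0 → (0, 6)

Vertices: (0, 0), (9, 0), (9, 3), (3, 6), (0, 6)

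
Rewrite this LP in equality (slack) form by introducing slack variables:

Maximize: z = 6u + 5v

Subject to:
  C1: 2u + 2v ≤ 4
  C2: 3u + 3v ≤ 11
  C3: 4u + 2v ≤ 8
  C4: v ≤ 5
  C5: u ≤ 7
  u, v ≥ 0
max z = 6u + 5v

s.t.
  2u + 2v + s1 = 4
  3u + 3v + s2 = 11
  4u + 2v + s3 = 8
  v + s4 = 5
  u + s5 = 7
  u, v, s1, s2, s3, s4, s5 ≥ 0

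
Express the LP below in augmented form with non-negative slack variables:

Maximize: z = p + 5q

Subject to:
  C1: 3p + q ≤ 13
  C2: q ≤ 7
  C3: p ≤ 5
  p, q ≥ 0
max z = p + 5q

s.t.
  3p + q + s1 = 13
  q + s2 = 7
  p + s3 = 5
  p, q, s1, s2, s3 ≥ 0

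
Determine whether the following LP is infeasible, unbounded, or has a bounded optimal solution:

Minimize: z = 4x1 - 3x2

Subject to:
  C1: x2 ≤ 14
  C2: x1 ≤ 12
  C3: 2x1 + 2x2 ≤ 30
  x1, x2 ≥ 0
The point (0, 14) satisfies every constraint, so the LP is feasible; the constraints give x1 ≤ 12 and x2 ≤ 14, which with x1, x2 ≥ 0 keep the feasible region inside a bounded box. A feasible, bounded LP attains a finite optimum at a vertex.

Bounded optimum: z* = -42 at (0, 14).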